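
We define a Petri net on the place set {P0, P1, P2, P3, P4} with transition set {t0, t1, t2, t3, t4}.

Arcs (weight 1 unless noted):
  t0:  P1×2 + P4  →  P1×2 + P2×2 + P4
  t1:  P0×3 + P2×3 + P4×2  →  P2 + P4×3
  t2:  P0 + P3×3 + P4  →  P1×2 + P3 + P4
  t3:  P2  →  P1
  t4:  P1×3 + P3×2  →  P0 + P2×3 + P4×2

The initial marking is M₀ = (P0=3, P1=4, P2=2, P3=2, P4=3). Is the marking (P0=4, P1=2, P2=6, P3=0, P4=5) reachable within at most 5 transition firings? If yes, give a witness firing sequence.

YES — reachable via ⟨t0, t3, t4⟩ (3 firings)

step 1: fire t0:  (P0=3, P1=4, P2=2, P3=2, P4=3) → (P0=3, P1=4, P2=4, P3=2, P4=3)
step 2: fire t3:  (P0=3, P1=4, P2=4, P3=2, P4=3) → (P0=3, P1=5, P2=3, P3=2, P4=3)
step 3: fire t4:  (P0=3, P1=5, P2=3, P3=2, P4=3) → (P0=4, P1=2, P2=6, P3=0, P4=5)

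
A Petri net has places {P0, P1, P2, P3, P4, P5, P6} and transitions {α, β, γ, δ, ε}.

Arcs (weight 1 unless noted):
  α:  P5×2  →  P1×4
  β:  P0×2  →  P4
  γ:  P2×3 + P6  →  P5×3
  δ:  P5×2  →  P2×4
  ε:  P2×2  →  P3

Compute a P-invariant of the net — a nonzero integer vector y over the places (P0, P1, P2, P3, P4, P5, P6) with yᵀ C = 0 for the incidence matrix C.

y = (P0:1, P1:0, P2:0, P3:0, P4:2, P5:0, P6:0)

Incidence matrix C (rows=places, cols=transitions):
        α    β    γ    δ    ε
   P0   0   -2    0    0    0
   P1   4    0    0    0    0
   P2   0    0   -3    4   -2
   P3   0    0    0    0    1
   P4   0    1    0    0    0
   P5  -2    0    3   -2    0
   P6   0    0   -1    0    0

Candidate y = [1, 0, 0, 0, 2, 0, 0]; check y·C column-wise:
  col α: 1·0 + 0·4 + 2·0 + 0·-2 = 0
  col β: 1·-2 + 2·1 = 0
  col γ: 1·0 + 0·-3 + 2·0 + 0·3 + 0·-1 = 0
  col δ: 1·0 + 0·4 + 2·0 + 0·-2 = 0
  col ε: 1·0 + 0·-2 + 0·1 + 2·0 = 0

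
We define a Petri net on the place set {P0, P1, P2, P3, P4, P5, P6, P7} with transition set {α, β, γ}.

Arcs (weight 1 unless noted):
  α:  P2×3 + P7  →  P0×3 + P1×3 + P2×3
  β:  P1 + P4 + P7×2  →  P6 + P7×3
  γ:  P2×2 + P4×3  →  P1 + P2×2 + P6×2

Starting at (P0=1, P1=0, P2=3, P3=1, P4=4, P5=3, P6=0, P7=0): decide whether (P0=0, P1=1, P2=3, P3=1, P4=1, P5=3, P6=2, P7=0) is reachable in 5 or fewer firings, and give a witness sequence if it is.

depth 0: 1 marking
depth 1: 2 markings reached so far
depth 2: 2 markings reached so far
(frontier empty at depth 2; search complete)
target is not among the 2 markings reachable within 5 steps

NO — not reachable within 5 firings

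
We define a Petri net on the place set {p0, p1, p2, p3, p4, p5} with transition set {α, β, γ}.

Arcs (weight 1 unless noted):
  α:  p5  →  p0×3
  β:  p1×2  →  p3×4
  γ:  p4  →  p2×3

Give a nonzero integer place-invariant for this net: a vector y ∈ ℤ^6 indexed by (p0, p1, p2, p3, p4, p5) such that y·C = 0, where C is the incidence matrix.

y = (p0:0, p1:2, p2:0, p3:1, p4:0, p5:0)

Incidence matrix C (rows=places, cols=transitions):
        α    β    γ
   p0   3    0    0
   p1   0   -2    0
   p2   0    0    3
   p3   0    4    0
   p4   0    0   -1
   p5  -1    0    0

Candidate y = [0, 2, 0, 1, 0, 0]; check y·C column-wise:
  col α: 0·3 + 2·0 + 1·0 + 0·-1 = 0
  col β: 2·-2 + 1·4 = 0
  col γ: 2·0 + 0·3 + 1·0 + 0·-1 = 0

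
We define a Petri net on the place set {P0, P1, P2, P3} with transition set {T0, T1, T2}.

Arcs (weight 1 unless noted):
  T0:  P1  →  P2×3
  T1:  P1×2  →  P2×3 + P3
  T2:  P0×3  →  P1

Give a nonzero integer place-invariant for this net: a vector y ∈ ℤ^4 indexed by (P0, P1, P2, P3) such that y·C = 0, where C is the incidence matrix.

Incidence matrix C (rows=places, cols=transitions):
       T0   T1   T2
   P0   0    0   -3
   P1  -1   -2    1
   P2   3    3    0
   P3   0    1    0

Candidate y = [1, 3, 1, 3]; check y·C column-wise:
  col T0: 1·0 + 3·-1 + 1·3 + 3·0 = 0
  col T1: 1·0 + 3·-2 + 1·3 + 3·1 = 0
  col T2: 1·-3 + 3·1 + 1·0 + 3·0 = 0

y = (P0:1, P1:3, P2:1, P3:3)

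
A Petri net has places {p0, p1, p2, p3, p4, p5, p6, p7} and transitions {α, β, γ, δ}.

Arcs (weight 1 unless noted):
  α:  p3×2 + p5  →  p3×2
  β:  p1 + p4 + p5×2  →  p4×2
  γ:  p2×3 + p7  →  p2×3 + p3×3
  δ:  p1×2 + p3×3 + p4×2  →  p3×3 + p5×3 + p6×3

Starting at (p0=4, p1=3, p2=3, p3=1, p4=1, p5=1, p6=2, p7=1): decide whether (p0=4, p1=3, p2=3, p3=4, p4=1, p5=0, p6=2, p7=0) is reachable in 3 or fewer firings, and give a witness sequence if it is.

step 1: fire γ:  (p0=4, p1=3, p2=3, p3=1, p4=1, p5=1, p6=2, p7=1) → (p0=4, p1=3, p2=3, p3=4, p4=1, p5=1, p6=2, p7=0)
step 2: fire α:  (p0=4, p1=3, p2=3, p3=4, p4=1, p5=1, p6=2, p7=0) → (p0=4, p1=3, p2=3, p3=4, p4=1, p5=0, p6=2, p7=0)

YES — reachable via ⟨γ, α⟩ (2 firings)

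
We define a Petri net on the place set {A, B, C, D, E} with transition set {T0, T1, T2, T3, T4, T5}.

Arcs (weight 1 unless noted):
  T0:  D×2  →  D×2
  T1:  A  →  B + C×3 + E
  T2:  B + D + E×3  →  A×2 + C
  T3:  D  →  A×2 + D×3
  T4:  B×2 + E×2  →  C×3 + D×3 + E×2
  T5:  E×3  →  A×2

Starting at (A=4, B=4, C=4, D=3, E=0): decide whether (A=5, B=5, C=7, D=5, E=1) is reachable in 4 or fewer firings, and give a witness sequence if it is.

YES — reachable via ⟨T1, T3⟩ (2 firings)

step 1: fire T1:  (A=4, B=4, C=4, D=3, E=0) → (A=3, B=5, C=7, D=3, E=1)
step 2: fire T3:  (A=3, B=5, C=7, D=3, E=1) → (A=5, B=5, C=7, D=5, E=1)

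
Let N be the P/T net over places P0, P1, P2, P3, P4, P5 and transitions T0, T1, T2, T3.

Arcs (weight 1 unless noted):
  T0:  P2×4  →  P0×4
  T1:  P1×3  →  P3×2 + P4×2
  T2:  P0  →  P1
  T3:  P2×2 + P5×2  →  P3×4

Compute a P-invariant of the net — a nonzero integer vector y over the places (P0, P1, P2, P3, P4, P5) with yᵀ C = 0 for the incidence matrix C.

y = (P0:2, P1:2, P2:2, P3:1, P4:2, P5:0)

Incidence matrix C (rows=places, cols=transitions):
       T0   T1   T2   T3
   P0   4    0   -1    0
   P1   0   -3    1    0
   P2  -4    0    0   -2
   P3   0    2    0    4
   P4   0    2    0    0
   P5   0    0    0   -2

Candidate y = [2, 2, 2, 1, 2, 0]; check y·C column-wise:
  col T0: 2·4 + 2·0 + 2·-4 + 1·0 + 2·0 = 0
  col T1: 2·0 + 2·-3 + 2·0 + 1·2 + 2·2 = 0
  col T2: 2·-1 + 2·1 + 2·0 + 1·0 + 2·0 = 0
  col T3: 2·0 + 2·0 + 2·-2 + 1·4 + 2·0 + 0·-2 = 0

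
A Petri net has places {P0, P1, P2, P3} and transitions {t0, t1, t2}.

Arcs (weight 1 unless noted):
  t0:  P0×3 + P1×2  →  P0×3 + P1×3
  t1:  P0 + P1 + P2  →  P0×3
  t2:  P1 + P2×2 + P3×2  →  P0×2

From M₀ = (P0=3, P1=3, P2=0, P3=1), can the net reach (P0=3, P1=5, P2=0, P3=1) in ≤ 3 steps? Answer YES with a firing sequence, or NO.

step 1: fire t0:  (P0=3, P1=3, P2=0, P3=1) → (P0=3, P1=4, P2=0, P3=1)
step 2: fire t0:  (P0=3, P1=4, P2=0, P3=1) → (P0=3, P1=5, P2=0, P3=1)

YES — reachable via ⟨t0, t0⟩ (2 firings)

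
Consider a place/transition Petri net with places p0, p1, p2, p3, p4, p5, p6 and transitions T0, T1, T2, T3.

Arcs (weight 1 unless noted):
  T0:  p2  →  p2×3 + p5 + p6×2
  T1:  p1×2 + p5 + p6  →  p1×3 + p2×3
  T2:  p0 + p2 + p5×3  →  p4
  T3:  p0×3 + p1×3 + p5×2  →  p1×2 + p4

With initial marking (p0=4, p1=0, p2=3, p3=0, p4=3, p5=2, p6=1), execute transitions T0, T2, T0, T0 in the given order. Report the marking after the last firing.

step 1: fire T0:  (p0=4, p1=0, p2=3, p3=0, p4=3, p5=2, p6=1) → (p0=4, p1=0, p2=5, p3=0, p4=3, p5=3, p6=3)
step 2: fire T2:  (p0=4, p1=0, p2=5, p3=0, p4=3, p5=3, p6=3) → (p0=3, p1=0, p2=4, p3=0, p4=4, p5=0, p6=3)
step 3: fire T0:  (p0=3, p1=0, p2=4, p3=0, p4=4, p5=0, p6=3) → (p0=3, p1=0, p2=6, p3=0, p4=4, p5=1, p6=5)
step 4: fire T0:  (p0=3, p1=0, p2=6, p3=0, p4=4, p5=1, p6=5) → (p0=3, p1=0, p2=8, p3=0, p4=4, p5=2, p6=7)

(p0=3, p1=0, p2=8, p3=0, p4=4, p5=2, p6=7)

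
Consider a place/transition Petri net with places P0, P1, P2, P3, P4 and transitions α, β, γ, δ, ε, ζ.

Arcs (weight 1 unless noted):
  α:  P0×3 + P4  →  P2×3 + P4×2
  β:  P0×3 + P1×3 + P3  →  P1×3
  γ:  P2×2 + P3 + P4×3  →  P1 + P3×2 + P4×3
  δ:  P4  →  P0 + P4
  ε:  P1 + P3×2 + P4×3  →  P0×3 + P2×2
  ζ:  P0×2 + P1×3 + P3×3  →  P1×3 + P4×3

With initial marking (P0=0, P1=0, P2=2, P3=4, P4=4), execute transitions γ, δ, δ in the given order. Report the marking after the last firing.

(P0=2, P1=1, P2=0, P3=5, P4=4)

step 1: fire γ:  (P0=0, P1=0, P2=2, P3=4, P4=4) → (P0=0, P1=1, P2=0, P3=5, P4=4)
step 2: fire δ:  (P0=0, P1=1, P2=0, P3=5, P4=4) → (P0=1, P1=1, P2=0, P3=5, P4=4)
step 3: fire δ:  (P0=1, P1=1, P2=0, P3=5, P4=4) → (P0=2, P1=1, P2=0, P3=5, P4=4)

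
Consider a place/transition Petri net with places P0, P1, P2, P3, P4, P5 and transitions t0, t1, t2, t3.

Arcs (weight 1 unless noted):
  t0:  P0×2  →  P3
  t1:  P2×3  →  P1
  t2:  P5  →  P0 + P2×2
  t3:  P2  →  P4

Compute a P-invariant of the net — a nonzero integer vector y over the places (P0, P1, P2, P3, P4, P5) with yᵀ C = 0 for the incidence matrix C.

Incidence matrix C (rows=places, cols=transitions):
       t0   t1   t2   t3
   P0  -2    0    1    0
   P1   0    1    0    0
   P2   0   -3    2   -1
   P3   1    0    0    0
   P4   0    0    0    1
   P5   0    0   -1    0

Candidate y = [2, -3, -1, 4, -1, 0]; check y·C column-wise:
  col t0: 2·-2 + -3·0 + -1·0 + 4·1 + -1·0 = 0
  col t1: 2·0 + -3·1 + -1·-3 + 4·0 + -1·0 = 0
  col t2: 2·1 + -3·0 + -1·2 + 4·0 + -1·0 + 0·-1 = 0
  col t3: 2·0 + -3·0 + -1·-1 + 4·0 + -1·1 = 0

y = (P0:2, P1:-3, P2:-1, P3:4, P4:-1, P5:0)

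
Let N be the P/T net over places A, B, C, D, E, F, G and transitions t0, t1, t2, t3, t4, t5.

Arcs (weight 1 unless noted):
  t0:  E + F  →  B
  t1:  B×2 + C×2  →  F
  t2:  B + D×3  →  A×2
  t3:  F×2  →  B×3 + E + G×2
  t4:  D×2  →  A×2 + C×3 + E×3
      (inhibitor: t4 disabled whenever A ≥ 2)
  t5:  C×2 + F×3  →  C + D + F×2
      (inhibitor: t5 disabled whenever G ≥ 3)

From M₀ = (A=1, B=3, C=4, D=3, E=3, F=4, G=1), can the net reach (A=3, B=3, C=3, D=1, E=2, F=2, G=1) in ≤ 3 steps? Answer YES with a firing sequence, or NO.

step 1: fire t0:  (A=1, B=3, C=4, D=3, E=3, F=4, G=1) → (A=1, B=4, C=4, D=3, E=2, F=3, G=1)
step 2: fire t2:  (A=1, B=4, C=4, D=3, E=2, F=3, G=1) → (A=3, B=3, C=4, D=0, E=2, F=3, G=1)
step 3: fire t5:  (A=3, B=3, C=4, D=0, E=2, F=3, G=1) → (A=3, B=3, C=3, D=1, E=2, F=2, G=1)

YES — reachable via ⟨t0, t2, t5⟩ (3 firings)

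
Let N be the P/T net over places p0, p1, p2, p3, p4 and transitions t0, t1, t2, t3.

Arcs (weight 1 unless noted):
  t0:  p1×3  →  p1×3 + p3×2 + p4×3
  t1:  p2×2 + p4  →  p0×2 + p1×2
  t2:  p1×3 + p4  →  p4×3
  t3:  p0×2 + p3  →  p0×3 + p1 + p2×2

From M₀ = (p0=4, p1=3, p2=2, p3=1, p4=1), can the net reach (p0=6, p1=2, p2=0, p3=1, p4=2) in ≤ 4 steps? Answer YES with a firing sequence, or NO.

YES — reachable via ⟨t2, t1⟩ (2 firings)

step 1: fire t2:  (p0=4, p1=3, p2=2, p3=1, p4=1) → (p0=4, p1=0, p2=2, p3=1, p4=3)
step 2: fire t1:  (p0=4, p1=0, p2=2, p3=1, p4=3) → (p0=6, p1=2, p2=0, p3=1, p4=2)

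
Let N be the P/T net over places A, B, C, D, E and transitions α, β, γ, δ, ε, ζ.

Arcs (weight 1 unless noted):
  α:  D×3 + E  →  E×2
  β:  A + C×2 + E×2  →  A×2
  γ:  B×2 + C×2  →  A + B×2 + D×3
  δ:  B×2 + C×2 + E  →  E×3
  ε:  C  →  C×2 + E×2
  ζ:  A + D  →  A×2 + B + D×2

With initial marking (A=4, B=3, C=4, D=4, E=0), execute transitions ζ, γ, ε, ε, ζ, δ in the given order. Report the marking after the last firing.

(A=7, B=3, C=2, D=9, E=6)

step 1: fire ζ:  (A=4, B=3, C=4, D=4, E=0) → (A=5, B=4, C=4, D=5, E=0)
step 2: fire γ:  (A=5, B=4, C=4, D=5, E=0) → (A=6, B=4, C=2, D=8, E=0)
step 3: fire ε:  (A=6, B=4, C=2, D=8, E=0) → (A=6, B=4, C=3, D=8, E=2)
step 4: fire ε:  (A=6, B=4, C=3, D=8, E=2) → (A=6, B=4, C=4, D=8, E=4)
step 5: fire ζ:  (A=6, B=4, C=4, D=8, E=4) → (A=7, B=5, C=4, D=9, E=4)
step 6: fire δ:  (A=7, B=5, C=4, D=9, E=4) → (A=7, B=3, C=2, D=9, E=6)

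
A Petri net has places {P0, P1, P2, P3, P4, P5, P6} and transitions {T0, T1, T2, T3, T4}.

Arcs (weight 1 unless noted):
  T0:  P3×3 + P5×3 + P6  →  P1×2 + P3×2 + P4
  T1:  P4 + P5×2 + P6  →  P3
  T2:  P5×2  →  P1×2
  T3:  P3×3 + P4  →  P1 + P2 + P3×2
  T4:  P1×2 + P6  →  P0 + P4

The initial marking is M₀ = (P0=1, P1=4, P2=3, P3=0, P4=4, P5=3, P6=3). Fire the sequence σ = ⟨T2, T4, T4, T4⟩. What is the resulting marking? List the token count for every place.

(P0=4, P1=0, P2=3, P3=0, P4=7, P5=1, P6=0)

step 1: fire T2:  (P0=1, P1=4, P2=3, P3=0, P4=4, P5=3, P6=3) → (P0=1, P1=6, P2=3, P3=0, P4=4, P5=1, P6=3)
step 2: fire T4:  (P0=1, P1=6, P2=3, P3=0, P4=4, P5=1, P6=3) → (P0=2, P1=4, P2=3, P3=0, P4=5, P5=1, P6=2)
step 3: fire T4:  (P0=2, P1=4, P2=3, P3=0, P4=5, P5=1, P6=2) → (P0=3, P1=2, P2=3, P3=0, P4=6, P5=1, P6=1)
step 4: fire T4:  (P0=3, P1=2, P2=3, P3=0, P4=6, P5=1, P6=1) → (P0=4, P1=0, P2=3, P3=0, P4=7, P5=1, P6=0)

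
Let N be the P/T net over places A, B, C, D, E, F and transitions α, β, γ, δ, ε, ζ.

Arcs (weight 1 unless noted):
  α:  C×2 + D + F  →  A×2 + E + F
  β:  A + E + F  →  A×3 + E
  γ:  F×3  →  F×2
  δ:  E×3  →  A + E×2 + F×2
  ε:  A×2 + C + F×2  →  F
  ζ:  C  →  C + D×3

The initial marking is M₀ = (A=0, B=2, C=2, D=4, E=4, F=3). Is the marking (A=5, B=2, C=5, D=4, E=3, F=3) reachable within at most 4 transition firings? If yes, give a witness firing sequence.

depth 0: 1 marking
depth 1: 5 markings reached so far
depth 2: 15 markings reached so far
depth 3: 37 markings reached so far
depth 4: 78 markings reached so far
target is not among the 78 markings reachable within 4 steps

NO — not reachable within 4 firings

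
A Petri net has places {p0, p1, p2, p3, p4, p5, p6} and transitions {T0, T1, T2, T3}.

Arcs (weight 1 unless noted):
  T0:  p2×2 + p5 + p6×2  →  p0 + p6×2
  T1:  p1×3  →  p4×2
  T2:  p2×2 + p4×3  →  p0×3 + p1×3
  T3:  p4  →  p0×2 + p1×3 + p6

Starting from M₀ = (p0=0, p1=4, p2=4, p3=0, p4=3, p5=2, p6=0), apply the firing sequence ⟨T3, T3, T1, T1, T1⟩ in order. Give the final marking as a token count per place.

(p0=4, p1=1, p2=4, p3=0, p4=7, p5=2, p6=2)

step 1: fire T3:  (p0=0, p1=4, p2=4, p3=0, p4=3, p5=2, p6=0) → (p0=2, p1=7, p2=4, p3=0, p4=2, p5=2, p6=1)
step 2: fire T3:  (p0=2, p1=7, p2=4, p3=0, p4=2, p5=2, p6=1) → (p0=4, p1=10, p2=4, p3=0, p4=1, p5=2, p6=2)
step 3: fire T1:  (p0=4, p1=10, p2=4, p3=0, p4=1, p5=2, p6=2) → (p0=4, p1=7, p2=4, p3=0, p4=3, p5=2, p6=2)
step 4: fire T1:  (p0=4, p1=7, p2=4, p3=0, p4=3, p5=2, p6=2) → (p0=4, p1=4, p2=4, p3=0, p4=5, p5=2, p6=2)
step 5: fire T1:  (p0=4, p1=4, p2=4, p3=0, p4=5, p5=2, p6=2) → (p0=4, p1=1, p2=4, p3=0, p4=7, p5=2, p6=2)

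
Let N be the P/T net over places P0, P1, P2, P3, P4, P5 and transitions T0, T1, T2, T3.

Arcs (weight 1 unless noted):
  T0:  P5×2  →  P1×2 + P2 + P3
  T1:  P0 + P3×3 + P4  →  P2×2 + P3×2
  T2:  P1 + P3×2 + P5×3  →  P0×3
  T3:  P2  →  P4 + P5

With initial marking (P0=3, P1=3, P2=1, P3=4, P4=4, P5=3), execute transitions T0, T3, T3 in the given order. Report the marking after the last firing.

(P0=3, P1=5, P2=0, P3=5, P4=6, P5=3)

step 1: fire T0:  (P0=3, P1=3, P2=1, P3=4, P4=4, P5=3) → (P0=3, P1=5, P2=2, P3=5, P4=4, P5=1)
step 2: fire T3:  (P0=3, P1=5, P2=2, P3=5, P4=4, P5=1) → (P0=3, P1=5, P2=1, P3=5, P4=5, P5=2)
step 3: fire T3:  (P0=3, P1=5, P2=1, P3=5, P4=5, P5=2) → (P0=3, P1=5, P2=0, P3=5, P4=6, P5=3)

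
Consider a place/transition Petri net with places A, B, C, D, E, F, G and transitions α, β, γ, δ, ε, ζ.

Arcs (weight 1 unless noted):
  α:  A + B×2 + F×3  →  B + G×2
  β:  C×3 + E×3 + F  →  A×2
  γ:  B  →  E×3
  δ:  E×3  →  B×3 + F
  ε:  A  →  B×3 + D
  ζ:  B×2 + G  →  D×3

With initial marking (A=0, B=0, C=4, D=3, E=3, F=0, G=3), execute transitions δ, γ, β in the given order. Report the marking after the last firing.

(A=2, B=2, C=1, D=3, E=0, F=0, G=3)

step 1: fire δ:  (A=0, B=0, C=4, D=3, E=3, F=0, G=3) → (A=0, B=3, C=4, D=3, E=0, F=1, G=3)
step 2: fire γ:  (A=0, B=3, C=4, D=3, E=0, F=1, G=3) → (A=0, B=2, C=4, D=3, E=3, F=1, G=3)
step 3: fire β:  (A=0, B=2, C=4, D=3, E=3, F=1, G=3) → (A=2, B=2, C=1, D=3, E=0, F=0, G=3)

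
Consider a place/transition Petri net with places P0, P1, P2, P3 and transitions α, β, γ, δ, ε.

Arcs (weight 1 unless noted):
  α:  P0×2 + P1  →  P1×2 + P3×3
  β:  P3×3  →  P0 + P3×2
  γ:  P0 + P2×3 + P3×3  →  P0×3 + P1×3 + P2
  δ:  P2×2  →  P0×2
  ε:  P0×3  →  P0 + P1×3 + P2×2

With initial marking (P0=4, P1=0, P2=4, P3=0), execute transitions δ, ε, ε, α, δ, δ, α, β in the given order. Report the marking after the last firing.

step 1: fire δ:  (P0=4, P1=0, P2=4, P3=0) → (P0=6, P1=0, P2=2, P3=0)
step 2: fire ε:  (P0=6, P1=0, P2=2, P3=0) → (P0=4, P1=3, P2=4, P3=0)
step 3: fire ε:  (P0=4, P1=3, P2=4, P3=0) → (P0=2, P1=6, P2=6, P3=0)
step 4: fire α:  (P0=2, P1=6, P2=6, P3=0) → (P0=0, P1=7, P2=6, P3=3)
step 5: fire δ:  (P0=0, P1=7, P2=6, P3=3) → (P0=2, P1=7, P2=4, P3=3)
step 6: fire δ:  (P0=2, P1=7, P2=4, P3=3) → (P0=4, P1=7, P2=2, P3=3)
step 7: fire α:  (P0=4, P1=7, P2=2, P3=3) → (P0=2, P1=8, P2=2, P3=6)
step 8: fire β:  (P0=2, P1=8, P2=2, P3=6) → (P0=3, P1=8, P2=2, P3=5)

(P0=3, P1=8, P2=2, P3=5)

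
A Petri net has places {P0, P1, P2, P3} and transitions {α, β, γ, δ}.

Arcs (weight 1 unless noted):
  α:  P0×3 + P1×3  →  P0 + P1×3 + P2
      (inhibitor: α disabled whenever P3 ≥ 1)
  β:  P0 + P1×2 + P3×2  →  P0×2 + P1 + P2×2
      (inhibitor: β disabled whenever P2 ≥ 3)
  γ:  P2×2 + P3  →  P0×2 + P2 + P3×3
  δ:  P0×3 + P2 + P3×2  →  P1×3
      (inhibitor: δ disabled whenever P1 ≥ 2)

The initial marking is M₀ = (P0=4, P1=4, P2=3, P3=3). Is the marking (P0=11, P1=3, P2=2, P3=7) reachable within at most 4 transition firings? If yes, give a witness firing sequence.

step 1: fire γ:  (P0=4, P1=4, P2=3, P3=3) → (P0=6, P1=4, P2=2, P3=5)
step 2: fire β:  (P0=6, P1=4, P2=2, P3=5) → (P0=7, P1=3, P2=4, P3=3)
step 3: fire γ:  (P0=7, P1=3, P2=4, P3=3) → (P0=9, P1=3, P2=3, P3=5)
step 4: fire γ:  (P0=9, P1=3, P2=3, P3=5) → (P0=11, P1=3, P2=2, P3=7)

YES — reachable via ⟨γ, β, γ, γ⟩ (4 firings)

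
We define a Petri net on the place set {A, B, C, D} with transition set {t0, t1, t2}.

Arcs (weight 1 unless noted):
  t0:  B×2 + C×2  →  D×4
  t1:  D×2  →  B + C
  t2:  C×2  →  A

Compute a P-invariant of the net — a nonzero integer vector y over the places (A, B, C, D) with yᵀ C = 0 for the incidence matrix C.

Incidence matrix C (rows=places, cols=transitions):
       t0   t1   t2
    A   0    0    1
    B  -2    1    0
    C  -2    1   -2
    D   4   -2    0

Candidate y = [2, -1, 1, 0]; check y·C column-wise:
  col t0: 2·0 + -1·-2 + 1·-2 + 0·4 = 0
  col t1: 2·0 + -1·1 + 1·1 + 0·-2 = 0
  col t2: 2·1 + -1·0 + 1·-2 = 0

y = (A:2, B:-1, C:1, D:0)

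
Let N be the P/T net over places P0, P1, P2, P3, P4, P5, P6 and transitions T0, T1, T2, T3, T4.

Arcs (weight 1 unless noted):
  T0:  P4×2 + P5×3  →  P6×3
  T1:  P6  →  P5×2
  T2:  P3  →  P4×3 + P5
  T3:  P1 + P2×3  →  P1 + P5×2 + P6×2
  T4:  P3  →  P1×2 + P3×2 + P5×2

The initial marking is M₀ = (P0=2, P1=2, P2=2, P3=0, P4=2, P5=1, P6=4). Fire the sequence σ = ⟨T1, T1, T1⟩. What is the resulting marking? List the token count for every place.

(P0=2, P1=2, P2=2, P3=0, P4=2, P5=7, P6=1)

step 1: fire T1:  (P0=2, P1=2, P2=2, P3=0, P4=2, P5=1, P6=4) → (P0=2, P1=2, P2=2, P3=0, P4=2, P5=3, P6=3)
step 2: fire T1:  (P0=2, P1=2, P2=2, P3=0, P4=2, P5=3, P6=3) → (P0=2, P1=2, P2=2, P3=0, P4=2, P5=5, P6=2)
step 3: fire T1:  (P0=2, P1=2, P2=2, P3=0, P4=2, P5=5, P6=2) → (P0=2, P1=2, P2=2, P3=0, P4=2, P5=7, P6=1)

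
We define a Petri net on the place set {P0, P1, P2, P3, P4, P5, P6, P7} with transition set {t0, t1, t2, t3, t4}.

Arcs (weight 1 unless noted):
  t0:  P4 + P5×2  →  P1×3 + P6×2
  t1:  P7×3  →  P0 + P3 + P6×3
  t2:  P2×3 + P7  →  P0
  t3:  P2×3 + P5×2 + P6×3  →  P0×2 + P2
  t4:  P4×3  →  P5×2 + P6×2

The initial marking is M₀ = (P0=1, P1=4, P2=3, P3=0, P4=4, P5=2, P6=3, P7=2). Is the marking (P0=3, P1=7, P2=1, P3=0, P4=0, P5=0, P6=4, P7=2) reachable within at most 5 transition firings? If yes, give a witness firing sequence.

step 1: fire t0:  (P0=1, P1=4, P2=3, P3=0, P4=4, P5=2, P6=3, P7=2) → (P0=1, P1=7, P2=3, P3=0, P4=3, P5=0, P6=5, P7=2)
step 2: fire t4:  (P0=1, P1=7, P2=3, P3=0, P4=3, P5=0, P6=5, P7=2) → (P0=1, P1=7, P2=3, P3=0, P4=0, P5=2, P6=7, P7=2)
step 3: fire t3:  (P0=1, P1=7, P2=3, P3=0, P4=0, P5=2, P6=7, P7=2) → (P0=3, P1=7, P2=1, P3=0, P4=0, P5=0, P6=4, P7=2)

YES — reachable via ⟨t0, t4, t3⟩ (3 firings)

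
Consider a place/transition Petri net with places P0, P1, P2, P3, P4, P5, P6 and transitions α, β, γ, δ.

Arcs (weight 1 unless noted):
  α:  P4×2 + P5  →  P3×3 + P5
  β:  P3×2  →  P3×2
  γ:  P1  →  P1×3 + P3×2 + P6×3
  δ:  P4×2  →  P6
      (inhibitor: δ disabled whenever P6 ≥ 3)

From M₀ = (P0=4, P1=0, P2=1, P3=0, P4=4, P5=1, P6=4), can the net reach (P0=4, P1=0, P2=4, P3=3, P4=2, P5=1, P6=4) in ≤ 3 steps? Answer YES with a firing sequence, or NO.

NO — not reachable within 3 firings

depth 0: 1 marking
depth 1: 2 markings reached so far
depth 2: 3 markings reached so far
depth 3: 3 markings reached so far
(frontier empty at depth 3; search complete)
target is not among the 3 markings reachable within 3 steps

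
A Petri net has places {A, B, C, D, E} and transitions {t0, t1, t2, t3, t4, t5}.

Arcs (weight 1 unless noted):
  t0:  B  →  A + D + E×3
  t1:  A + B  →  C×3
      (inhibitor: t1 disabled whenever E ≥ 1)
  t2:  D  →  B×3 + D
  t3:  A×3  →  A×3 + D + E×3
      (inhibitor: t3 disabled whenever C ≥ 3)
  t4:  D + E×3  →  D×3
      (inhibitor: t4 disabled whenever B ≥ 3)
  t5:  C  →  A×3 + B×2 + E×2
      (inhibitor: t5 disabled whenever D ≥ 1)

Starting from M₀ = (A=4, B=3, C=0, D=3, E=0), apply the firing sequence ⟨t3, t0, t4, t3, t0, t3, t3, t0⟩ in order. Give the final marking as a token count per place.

(A=7, B=0, C=0, D=12, E=18)

step 1: fire t3:  (A=4, B=3, C=0, D=3, E=0) → (A=4, B=3, C=0, D=4, E=3)
step 2: fire t0:  (A=4, B=3, C=0, D=4, E=3) → (A=5, B=2, C=0, D=5, E=6)
step 3: fire t4:  (A=5, B=2, C=0, D=5, E=6) → (A=5, B=2, C=0, D=7, E=3)
step 4: fire t3:  (A=5, B=2, C=0, D=7, E=3) → (A=5, B=2, C=0, D=8, E=6)
step 5: fire t0:  (A=5, B=2, C=0, D=8, E=6) → (A=6, B=1, C=0, D=9, E=9)
step 6: fire t3:  (A=6, B=1, C=0, D=9, E=9) → (A=6, B=1, C=0, D=10, E=12)
step 7: fire t3:  (A=6, B=1, C=0, D=10, E=12) → (A=6, B=1, C=0, D=11, E=15)
step 8: fire t0:  (A=6, B=1, C=0, D=11, E=15) → (A=7, B=0, C=0, D=12, E=18)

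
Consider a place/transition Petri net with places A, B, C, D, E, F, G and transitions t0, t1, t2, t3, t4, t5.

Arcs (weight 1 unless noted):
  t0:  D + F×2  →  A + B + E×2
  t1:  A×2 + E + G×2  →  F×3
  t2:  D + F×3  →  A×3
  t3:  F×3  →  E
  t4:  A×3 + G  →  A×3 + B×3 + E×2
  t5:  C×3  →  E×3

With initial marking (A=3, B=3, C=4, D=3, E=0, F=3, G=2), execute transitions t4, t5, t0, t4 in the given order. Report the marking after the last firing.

(A=4, B=10, C=1, D=2, E=9, F=1, G=0)

step 1: fire t4:  (A=3, B=3, C=4, D=3, E=0, F=3, G=2) → (A=3, B=6, C=4, D=3, E=2, F=3, G=1)
step 2: fire t5:  (A=3, B=6, C=4, D=3, E=2, F=3, G=1) → (A=3, B=6, C=1, D=3, E=5, F=3, G=1)
step 3: fire t0:  (A=3, B=6, C=1, D=3, E=5, F=3, G=1) → (A=4, B=7, C=1, D=2, E=7, F=1, G=1)
step 4: fire t4:  (A=4, B=7, C=1, D=2, E=7, F=1, G=1) → (A=4, B=10, C=1, D=2, E=9, F=1, G=0)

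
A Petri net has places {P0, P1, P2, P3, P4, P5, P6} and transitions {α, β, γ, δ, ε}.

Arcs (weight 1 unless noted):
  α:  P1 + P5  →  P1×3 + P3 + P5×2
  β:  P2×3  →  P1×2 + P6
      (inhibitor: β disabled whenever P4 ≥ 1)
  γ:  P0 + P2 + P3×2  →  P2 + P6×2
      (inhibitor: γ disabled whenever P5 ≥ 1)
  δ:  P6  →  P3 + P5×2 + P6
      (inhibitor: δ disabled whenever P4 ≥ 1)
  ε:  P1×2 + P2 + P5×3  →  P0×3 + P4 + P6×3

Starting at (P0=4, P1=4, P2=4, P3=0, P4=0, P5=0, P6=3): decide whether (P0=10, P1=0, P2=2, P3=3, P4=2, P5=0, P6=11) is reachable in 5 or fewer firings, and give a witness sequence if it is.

NO — not reachable within 5 firings

depth 0: 1 marking
depth 1: 3 markings reached so far
depth 2: 6 markings reached so far
depth 3: 13 markings reached so far
depth 4: 26 markings reached so far
depth 5: 43 markings reached so far
target is not among the 43 markings reachable within 5 steps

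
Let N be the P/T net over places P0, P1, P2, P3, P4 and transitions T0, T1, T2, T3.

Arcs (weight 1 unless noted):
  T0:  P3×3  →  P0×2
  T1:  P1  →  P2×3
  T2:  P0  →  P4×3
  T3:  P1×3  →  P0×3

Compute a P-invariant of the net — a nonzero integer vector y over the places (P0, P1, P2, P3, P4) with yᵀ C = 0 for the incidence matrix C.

y = (P0:3, P1:3, P2:1, P3:2, P4:1)

Incidence matrix C (rows=places, cols=transitions):
       T0   T1   T2   T3
   P0   2    0   -1    3
   P1   0   -1    0   -3
   P2   0    3    0    0
   P3  -3    0    0    0
   P4   0    0    3    0

Candidate y = [3, 3, 1, 2, 1]; check y·C column-wise:
  col T0: 3·2 + 3·0 + 1·0 + 2·-3 + 1·0 = 0
  col T1: 3·0 + 3·-1 + 1·3 + 2·0 + 1·0 = 0
  col T2: 3·-1 + 3·0 + 1·0 + 2·0 + 1·3 = 0
  col T3: 3·3 + 3·-3 + 1·0 + 2·0 + 1·0 = 0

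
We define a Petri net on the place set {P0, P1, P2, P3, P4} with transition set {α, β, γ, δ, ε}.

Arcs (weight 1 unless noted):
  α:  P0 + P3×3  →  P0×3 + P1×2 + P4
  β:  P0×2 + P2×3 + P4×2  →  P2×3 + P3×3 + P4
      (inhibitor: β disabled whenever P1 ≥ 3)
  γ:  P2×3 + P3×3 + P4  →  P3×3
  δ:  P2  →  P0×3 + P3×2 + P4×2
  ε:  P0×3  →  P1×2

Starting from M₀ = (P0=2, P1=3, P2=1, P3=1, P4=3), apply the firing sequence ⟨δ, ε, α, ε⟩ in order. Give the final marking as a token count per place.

step 1: fire δ:  (P0=2, P1=3, P2=1, P3=1, P4=3) → (P0=5, P1=3, P2=0, P3=3, P4=5)
step 2: fire ε:  (P0=5, P1=3, P2=0, P3=3, P4=5) → (P0=2, P1=5, P2=0, P3=3, P4=5)
step 3: fire α:  (P0=2, P1=5, P2=0, P3=3, P4=5) → (P0=4, P1=7, P2=0, P3=0, P4=6)
step 4: fire ε:  (P0=4, P1=7, P2=0, P3=0, P4=6) → (P0=1, P1=9, P2=0, P3=0, P4=6)

(P0=1, P1=9, P2=0, P3=0, P4=6)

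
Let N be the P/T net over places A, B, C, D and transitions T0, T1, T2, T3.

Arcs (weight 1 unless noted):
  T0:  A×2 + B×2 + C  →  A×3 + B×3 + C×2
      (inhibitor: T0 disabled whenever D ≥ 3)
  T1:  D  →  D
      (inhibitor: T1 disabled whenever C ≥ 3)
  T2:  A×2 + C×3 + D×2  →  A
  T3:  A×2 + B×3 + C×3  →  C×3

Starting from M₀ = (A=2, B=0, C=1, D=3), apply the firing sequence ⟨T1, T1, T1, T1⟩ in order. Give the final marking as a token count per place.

(A=2, B=0, C=1, D=3)

step 1: fire T1:  (A=2, B=0, C=1, D=3) → (A=2, B=0, C=1, D=3)
step 2: fire T1:  (A=2, B=0, C=1, D=3) → (A=2, B=0, C=1, D=3)
step 3: fire T1:  (A=2, B=0, C=1, D=3) → (A=2, B=0, C=1, D=3)
step 4: fire T1:  (A=2, B=0, C=1, D=3) → (A=2, B=0, C=1, D=3)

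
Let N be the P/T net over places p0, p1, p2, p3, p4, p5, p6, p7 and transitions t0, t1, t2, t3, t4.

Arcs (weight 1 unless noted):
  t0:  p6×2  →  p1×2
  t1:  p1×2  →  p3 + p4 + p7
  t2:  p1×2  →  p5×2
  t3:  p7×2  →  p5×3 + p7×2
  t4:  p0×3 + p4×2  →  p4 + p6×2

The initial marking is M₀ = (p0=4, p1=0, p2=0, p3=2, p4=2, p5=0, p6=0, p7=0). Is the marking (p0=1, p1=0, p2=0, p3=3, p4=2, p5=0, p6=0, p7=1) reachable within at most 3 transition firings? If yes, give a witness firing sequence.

YES — reachable via ⟨t4, t0, t1⟩ (3 firings)

step 1: fire t4:  (p0=4, p1=0, p2=0, p3=2, p4=2, p5=0, p6=0, p7=0) → (p0=1, p1=0, p2=0, p3=2, p4=1, p5=0, p6=2, p7=0)
step 2: fire t0:  (p0=1, p1=0, p2=0, p3=2, p4=1, p5=0, p6=2, p7=0) → (p0=1, p1=2, p2=0, p3=2, p4=1, p5=0, p6=0, p7=0)
step 3: fire t1:  (p0=1, p1=2, p2=0, p3=2, p4=1, p5=0, p6=0, p7=0) → (p0=1, p1=0, p2=0, p3=3, p4=2, p5=0, p6=0, p7=1)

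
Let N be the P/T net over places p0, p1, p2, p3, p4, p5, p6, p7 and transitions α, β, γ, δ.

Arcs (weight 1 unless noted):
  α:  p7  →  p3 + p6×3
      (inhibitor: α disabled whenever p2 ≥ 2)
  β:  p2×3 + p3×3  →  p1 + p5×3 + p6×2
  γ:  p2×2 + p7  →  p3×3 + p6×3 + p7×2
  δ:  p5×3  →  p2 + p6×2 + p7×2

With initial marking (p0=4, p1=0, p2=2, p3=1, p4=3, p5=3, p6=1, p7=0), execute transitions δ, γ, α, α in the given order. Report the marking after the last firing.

step 1: fire δ:  (p0=4, p1=0, p2=2, p3=1, p4=3, p5=3, p6=1, p7=0) → (p0=4, p1=0, p2=3, p3=1, p4=3, p5=0, p6=3, p7=2)
step 2: fire γ:  (p0=4, p1=0, p2=3, p3=1, p4=3, p5=0, p6=3, p7=2) → (p0=4, p1=0, p2=1, p3=4, p4=3, p5=0, p6=6, p7=3)
step 3: fire α:  (p0=4, p1=0, p2=1, p3=4, p4=3, p5=0, p6=6, p7=3) → (p0=4, p1=0, p2=1, p3=5, p4=3, p5=0, p6=9, p7=2)
step 4: fire α:  (p0=4, p1=0, p2=1, p3=5, p4=3, p5=0, p6=9, p7=2) → (p0=4, p1=0, p2=1, p3=6, p4=3, p5=0, p6=12, p7=1)

(p0=4, p1=0, p2=1, p3=6, p4=3, p5=0, p6=12, p7=1)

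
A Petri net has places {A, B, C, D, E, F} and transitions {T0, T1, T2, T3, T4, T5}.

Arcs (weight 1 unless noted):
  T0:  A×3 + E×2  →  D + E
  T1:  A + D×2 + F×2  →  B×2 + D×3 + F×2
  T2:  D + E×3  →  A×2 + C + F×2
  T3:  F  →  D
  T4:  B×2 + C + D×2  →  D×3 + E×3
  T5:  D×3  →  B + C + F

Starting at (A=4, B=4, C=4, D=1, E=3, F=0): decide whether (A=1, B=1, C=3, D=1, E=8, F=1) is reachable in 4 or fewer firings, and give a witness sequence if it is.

YES — reachable via ⟨T0, T4, T4, T5⟩ (4 firings)

step 1: fire T0:  (A=4, B=4, C=4, D=1, E=3, F=0) → (A=1, B=4, C=4, D=2, E=2, F=0)
step 2: fire T4:  (A=1, B=4, C=4, D=2, E=2, F=0) → (A=1, B=2, C=3, D=3, E=5, F=0)
step 3: fire T4:  (A=1, B=2, C=3, D=3, E=5, F=0) → (A=1, B=0, C=2, D=4, E=8, F=0)
step 4: fire T5:  (A=1, B=0, C=2, D=4, E=8, F=0) → (A=1, B=1, C=3, D=1, E=8, F=1)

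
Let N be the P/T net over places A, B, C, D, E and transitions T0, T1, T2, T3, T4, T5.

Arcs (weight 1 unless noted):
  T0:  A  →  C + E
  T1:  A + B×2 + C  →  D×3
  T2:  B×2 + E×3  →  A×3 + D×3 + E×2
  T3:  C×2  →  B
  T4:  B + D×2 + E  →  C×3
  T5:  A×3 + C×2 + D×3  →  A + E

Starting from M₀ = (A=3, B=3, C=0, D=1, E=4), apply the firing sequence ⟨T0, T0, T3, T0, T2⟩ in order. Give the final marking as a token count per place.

(A=3, B=2, C=1, D=4, E=6)

step 1: fire T0:  (A=3, B=3, C=0, D=1, E=4) → (A=2, B=3, C=1, D=1, E=5)
step 2: fire T0:  (A=2, B=3, C=1, D=1, E=5) → (A=1, B=3, C=2, D=1, E=6)
step 3: fire T3:  (A=1, B=3, C=2, D=1, E=6) → (A=1, B=4, C=0, D=1, E=6)
step 4: fire T0:  (A=1, B=4, C=0, D=1, E=6) → (A=0, B=4, C=1, D=1, E=7)
step 5: fire T2:  (A=0, B=4, C=1, D=1, E=7) → (A=3, B=2, C=1, D=4, E=6)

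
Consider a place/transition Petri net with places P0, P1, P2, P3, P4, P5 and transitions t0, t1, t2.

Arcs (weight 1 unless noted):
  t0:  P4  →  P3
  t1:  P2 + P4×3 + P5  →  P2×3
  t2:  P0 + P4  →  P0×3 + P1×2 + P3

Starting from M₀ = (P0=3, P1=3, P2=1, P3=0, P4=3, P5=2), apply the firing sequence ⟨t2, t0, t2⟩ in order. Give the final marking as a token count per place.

step 1: fire t2:  (P0=3, P1=3, P2=1, P3=0, P4=3, P5=2) → (P0=5, P1=5, P2=1, P3=1, P4=2, P5=2)
step 2: fire t0:  (P0=5, P1=5, P2=1, P3=1, P4=2, P5=2) → (P0=5, P1=5, P2=1, P3=2, P4=1, P5=2)
step 3: fire t2:  (P0=5, P1=5, P2=1, P3=2, P4=1, P5=2) → (P0=7, P1=7, P2=1, P3=3, P4=0, P5=2)

(P0=7, P1=7, P2=1, P3=3, P4=0, P5=2)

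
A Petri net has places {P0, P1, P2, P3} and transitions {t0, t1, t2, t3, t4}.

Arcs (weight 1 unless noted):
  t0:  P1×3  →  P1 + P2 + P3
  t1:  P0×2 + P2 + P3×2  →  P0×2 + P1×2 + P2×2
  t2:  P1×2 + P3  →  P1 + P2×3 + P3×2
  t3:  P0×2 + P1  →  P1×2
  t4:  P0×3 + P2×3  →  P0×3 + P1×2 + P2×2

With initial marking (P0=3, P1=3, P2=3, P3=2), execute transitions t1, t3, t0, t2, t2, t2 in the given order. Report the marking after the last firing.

(P0=1, P1=1, P2=14, P3=4)

step 1: fire t1:  (P0=3, P1=3, P2=3, P3=2) → (P0=3, P1=5, P2=4, P3=0)
step 2: fire t3:  (P0=3, P1=5, P2=4, P3=0) → (P0=1, P1=6, P2=4, P3=0)
step 3: fire t0:  (P0=1, P1=6, P2=4, P3=0) → (P0=1, P1=4, P2=5, P3=1)
step 4: fire t2:  (P0=1, P1=4, P2=5, P3=1) → (P0=1, P1=3, P2=8, P3=2)
step 5: fire t2:  (P0=1, P1=3, P2=8, P3=2) → (P0=1, P1=2, P2=11, P3=3)
step 6: fire t2:  (P0=1, P1=2, P2=11, P3=3) → (P0=1, P1=1, P2=14, P3=4)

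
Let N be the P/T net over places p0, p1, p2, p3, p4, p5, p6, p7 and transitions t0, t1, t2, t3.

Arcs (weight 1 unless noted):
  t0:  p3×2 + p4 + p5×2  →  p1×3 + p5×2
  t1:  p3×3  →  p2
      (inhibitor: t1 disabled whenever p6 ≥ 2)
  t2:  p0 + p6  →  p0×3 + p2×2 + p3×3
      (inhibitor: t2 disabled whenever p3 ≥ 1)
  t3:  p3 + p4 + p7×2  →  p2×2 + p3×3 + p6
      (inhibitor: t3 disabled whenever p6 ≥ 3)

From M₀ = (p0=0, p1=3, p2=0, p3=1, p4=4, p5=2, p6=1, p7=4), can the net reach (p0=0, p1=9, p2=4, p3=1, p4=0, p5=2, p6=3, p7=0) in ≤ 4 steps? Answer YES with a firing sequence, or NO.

YES — reachable via ⟨t3, t0, t3, t0⟩ (4 firings)

step 1: fire t3:  (p0=0, p1=3, p2=0, p3=1, p4=4, p5=2, p6=1, p7=4) → (p0=0, p1=3, p2=2, p3=3, p4=3, p5=2, p6=2, p7=2)
step 2: fire t0:  (p0=0, p1=3, p2=2, p3=3, p4=3, p5=2, p6=2, p7=2) → (p0=0, p1=6, p2=2, p3=1, p4=2, p5=2, p6=2, p7=2)
step 3: fire t3:  (p0=0, p1=6, p2=2, p3=1, p4=2, p5=2, p6=2, p7=2) → (p0=0, p1=6, p2=4, p3=3, p4=1, p5=2, p6=3, p7=0)
step 4: fire t0:  (p0=0, p1=6, p2=4, p3=3, p4=1, p5=2, p6=3, p7=0) → (p0=0, p1=9, p2=4, p3=1, p4=0, p5=2, p6=3, p7=0)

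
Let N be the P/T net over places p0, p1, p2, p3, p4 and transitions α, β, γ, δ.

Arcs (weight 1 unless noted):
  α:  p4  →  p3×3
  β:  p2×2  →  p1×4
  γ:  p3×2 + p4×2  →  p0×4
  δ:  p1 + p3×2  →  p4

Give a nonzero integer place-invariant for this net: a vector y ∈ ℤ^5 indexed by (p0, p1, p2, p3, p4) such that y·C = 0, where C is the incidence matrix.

y = (p0:2, p1:1, p2:2, p3:1, p4:3)

Incidence matrix C (rows=places, cols=transitions):
        α    β    γ    δ
   p0   0    0    4    0
   p1   0    4    0   -1
   p2   0   -2    0    0
   p3   3    0   -2   -2
   p4  -1    0   -2    1

Candidate y = [2, 1, 2, 1, 3]; check y·C column-wise:
  col α: 2·0 + 1·0 + 2·0 + 1·3 + 3·-1 = 0
  col β: 2·0 + 1·4 + 2·-2 + 1·0 + 3·0 = 0
  col γ: 2·4 + 1·0 + 2·0 + 1·-2 + 3·-2 = 0
  col δ: 2·0 + 1·-1 + 2·0 + 1·-2 + 3·1 = 0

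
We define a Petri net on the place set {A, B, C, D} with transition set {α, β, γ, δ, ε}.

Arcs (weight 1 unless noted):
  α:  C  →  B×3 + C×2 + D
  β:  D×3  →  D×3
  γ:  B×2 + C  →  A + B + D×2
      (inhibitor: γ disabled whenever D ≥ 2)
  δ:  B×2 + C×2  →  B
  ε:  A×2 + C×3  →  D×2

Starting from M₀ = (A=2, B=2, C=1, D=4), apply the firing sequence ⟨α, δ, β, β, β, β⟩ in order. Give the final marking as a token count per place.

(A=2, B=4, C=0, D=5)

step 1: fire α:  (A=2, B=2, C=1, D=4) → (A=2, B=5, C=2, D=5)
step 2: fire δ:  (A=2, B=5, C=2, D=5) → (A=2, B=4, C=0, D=5)
step 3: fire β:  (A=2, B=4, C=0, D=5) → (A=2, B=4, C=0, D=5)
step 4: fire β:  (A=2, B=4, C=0, D=5) → (A=2, B=4, C=0, D=5)
step 5: fire β:  (A=2, B=4, C=0, D=5) → (A=2, B=4, C=0, D=5)
step 6: fire β:  (A=2, B=4, C=0, D=5) → (A=2, B=4, C=0, D=5)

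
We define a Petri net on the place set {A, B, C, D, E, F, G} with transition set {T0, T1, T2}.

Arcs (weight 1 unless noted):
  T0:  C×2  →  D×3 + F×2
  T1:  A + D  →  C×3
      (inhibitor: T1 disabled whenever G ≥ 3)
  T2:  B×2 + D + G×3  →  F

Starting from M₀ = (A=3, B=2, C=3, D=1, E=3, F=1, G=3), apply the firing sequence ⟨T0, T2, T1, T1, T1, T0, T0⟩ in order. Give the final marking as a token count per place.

step 1: fire T0:  (A=3, B=2, C=3, D=1, E=3, F=1, G=3) → (A=3, B=2, C=1, D=4, E=3, F=3, G=3)
step 2: fire T2:  (A=3, B=2, C=1, D=4, E=3, F=3, G=3) → (A=3, B=0, C=1, D=3, E=3, F=4, G=0)
step 3: fire T1:  (A=3, B=0, C=1, D=3, E=3, F=4, G=0) → (A=2, B=0, C=4, D=2, E=3, F=4, G=0)
step 4: fire T1:  (A=2, B=0, C=4, D=2, E=3, F=4, G=0) → (A=1, B=0, C=7, D=1, E=3, F=4, G=0)
step 5: fire T1:  (A=1, B=0, C=7, D=1, E=3, F=4, G=0) → (A=0, B=0, C=10, D=0, E=3, F=4, G=0)
step 6: fire T0:  (A=0, B=0, C=10, D=0, E=3, F=4, G=0) → (A=0, B=0, C=8, D=3, E=3, F=6, G=0)
step 7: fire T0:  (A=0, B=0, C=8, D=3, E=3, F=6, G=0) → (A=0, B=0, C=6, D=6, E=3, F=8, G=0)

(A=0, B=0, C=6, D=6, E=3, F=8, G=0)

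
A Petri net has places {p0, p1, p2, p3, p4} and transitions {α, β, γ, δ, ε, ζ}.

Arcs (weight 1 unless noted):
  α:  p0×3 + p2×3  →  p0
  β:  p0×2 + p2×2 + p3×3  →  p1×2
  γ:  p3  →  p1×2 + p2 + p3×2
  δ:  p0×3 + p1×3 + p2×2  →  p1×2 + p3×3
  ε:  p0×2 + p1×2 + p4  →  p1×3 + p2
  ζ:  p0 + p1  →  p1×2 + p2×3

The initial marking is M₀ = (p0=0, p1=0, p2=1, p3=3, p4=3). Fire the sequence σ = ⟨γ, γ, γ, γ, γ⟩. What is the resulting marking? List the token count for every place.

(p0=0, p1=10, p2=6, p3=8, p4=3)

step 1: fire γ:  (p0=0, p1=0, p2=1, p3=3, p4=3) → (p0=0, p1=2, p2=2, p3=4, p4=3)
step 2: fire γ:  (p0=0, p1=2, p2=2, p3=4, p4=3) → (p0=0, p1=4, p2=3, p3=5, p4=3)
step 3: fire γ:  (p0=0, p1=4, p2=3, p3=5, p4=3) → (p0=0, p1=6, p2=4, p3=6, p4=3)
step 4: fire γ:  (p0=0, p1=6, p2=4, p3=6, p4=3) → (p0=0, p1=8, p2=5, p3=7, p4=3)
step 5: fire γ:  (p0=0, p1=8, p2=5, p3=7, p4=3) → (p0=0, p1=10, p2=6, p3=8, p4=3)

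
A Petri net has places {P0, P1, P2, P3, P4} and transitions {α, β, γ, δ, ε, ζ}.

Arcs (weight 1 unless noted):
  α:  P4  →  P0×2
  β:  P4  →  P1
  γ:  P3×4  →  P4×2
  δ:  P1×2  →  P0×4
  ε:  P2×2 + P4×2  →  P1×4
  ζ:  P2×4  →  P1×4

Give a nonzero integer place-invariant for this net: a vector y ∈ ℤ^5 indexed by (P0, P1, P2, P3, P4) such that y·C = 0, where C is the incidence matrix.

y = (P0:1, P1:2, P2:2, P3:1, P4:2)

Incidence matrix C (rows=places, cols=transitions):
        α    β    γ    δ    ε    ζ
   P0   2    0    0    4    0    0
   P1   0    1    0   -2    4    4
   P2   0    0    0    0   -2   -4
   P3   0    0   -4    0    0    0
   P4  -1   -1    2    0   -2    0

Candidate y = [1, 2, 2, 1, 2]; check y·C column-wise:
  col α: 1·2 + 2·0 + 2·0 + 1·0 + 2·-1 = 0
  col β: 1·0 + 2·1 + 2·0 + 1·0 + 2·-1 = 0
  col γ: 1·0 + 2·0 + 2·0 + 1·-4 + 2·2 = 0
  col δ: 1·4 + 2·-2 + 2·0 + 1·0 + 2·0 = 0
  col ε: 1·0 + 2·4 + 2·-2 + 1·0 + 2·-2 = 0
  col ζ: 1·0 + 2·4 + 2·-4 + 1·0 + 2·0 = 0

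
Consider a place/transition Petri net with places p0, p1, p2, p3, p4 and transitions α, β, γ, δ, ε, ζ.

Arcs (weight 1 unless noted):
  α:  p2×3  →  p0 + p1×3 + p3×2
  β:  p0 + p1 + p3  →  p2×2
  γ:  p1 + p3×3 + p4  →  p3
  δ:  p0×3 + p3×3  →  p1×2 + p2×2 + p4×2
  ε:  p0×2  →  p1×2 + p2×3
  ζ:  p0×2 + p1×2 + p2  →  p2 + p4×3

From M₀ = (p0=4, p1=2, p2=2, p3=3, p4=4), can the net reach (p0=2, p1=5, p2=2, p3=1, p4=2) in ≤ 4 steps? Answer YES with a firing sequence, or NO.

NO — not reachable within 4 firings

depth 0: 1 marking
depth 1: 6 markings reached so far
depth 2: 15 markings reached so far
depth 3: 29 markings reached so far
depth 4: 48 markings reached so far
target is not among the 48 markings reachable within 4 steps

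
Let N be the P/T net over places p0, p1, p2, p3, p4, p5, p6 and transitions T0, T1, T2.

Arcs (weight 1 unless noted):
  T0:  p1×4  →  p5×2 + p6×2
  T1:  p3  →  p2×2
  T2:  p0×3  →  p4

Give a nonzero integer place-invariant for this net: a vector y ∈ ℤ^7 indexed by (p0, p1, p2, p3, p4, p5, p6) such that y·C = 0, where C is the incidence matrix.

y = (p0:0, p1:0, p2:1, p3:2, p4:0, p5:0, p6:0)

Incidence matrix C (rows=places, cols=transitions):
       T0   T1   T2
   p0   0    0   -3
   p1  -4    0    0
   p2   0    2    0
   p3   0   -1    0
   p4   0    0    1
   p5   2    0    0
   p6   2    0    0

Candidate y = [0, 0, 1, 2, 0, 0, 0]; check y·C column-wise:
  col T0: 0·-4 + 1·0 + 2·0 + 0·2 + 0·2 = 0
  col T1: 1·2 + 2·-1 = 0
  col T2: 0·-3 + 1·0 + 2·0 + 0·1 = 0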